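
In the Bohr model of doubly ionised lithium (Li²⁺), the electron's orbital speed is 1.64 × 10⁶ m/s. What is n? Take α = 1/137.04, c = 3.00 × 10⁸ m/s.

4

v_n = Zαc/n ⇒ n = Zαc/v = 3 × 0.00730 × 3.00 × 10⁸ / 1.64 × 10⁶ ≈ 4.00
n = 4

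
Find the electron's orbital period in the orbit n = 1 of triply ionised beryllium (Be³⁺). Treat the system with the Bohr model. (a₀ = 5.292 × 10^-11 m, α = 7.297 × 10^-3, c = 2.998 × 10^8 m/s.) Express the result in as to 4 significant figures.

9.500 as

r = n²a₀/Z = 1²·5.292 × 10^-11/4 = 1.323 × 10^-11 m
v = Zαc/n = 4·0.007297·2.998 × 10^8/1 = 8.751 × 10^6 m/s
T = 2πr/v = 9.500 × 10^-18 s = 9.500 as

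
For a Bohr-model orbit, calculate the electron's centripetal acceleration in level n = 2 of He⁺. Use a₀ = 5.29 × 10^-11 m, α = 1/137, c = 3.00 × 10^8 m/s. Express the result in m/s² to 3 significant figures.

r = n²a₀/Z = 1.06 × 10^-10 m, v = Zαc/n = 2.19 × 10^6 m/s
a = v²/r = (2.19 × 10^6)² / 1.06 × 10^-10 = 4.53 × 10^22 m/s²

4.53 × 10^22 m/s²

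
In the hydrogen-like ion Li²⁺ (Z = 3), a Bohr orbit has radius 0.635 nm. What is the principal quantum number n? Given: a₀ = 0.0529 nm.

6

r_n = n²a₀/Z ⇒ n² = rZ/a₀ = 0.635 × 3 / 0.0529 ≈ 36.01
n = 6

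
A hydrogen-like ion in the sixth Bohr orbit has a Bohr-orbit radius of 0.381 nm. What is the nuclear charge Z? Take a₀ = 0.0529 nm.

5

r_n = n²a₀/Z ⇒ Z = n²a₀/r = 6² × 0.0529 / 0.381 ≈ 5.00
Z = 5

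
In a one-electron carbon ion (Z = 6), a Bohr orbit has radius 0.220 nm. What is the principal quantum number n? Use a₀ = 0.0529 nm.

5

r_n = n²a₀/Z ⇒ n² = rZ/a₀ = 0.220 × 6 / 0.0529 ≈ 24.95
n = 5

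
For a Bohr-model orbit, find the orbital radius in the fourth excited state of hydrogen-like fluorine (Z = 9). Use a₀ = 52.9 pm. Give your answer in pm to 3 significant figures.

r_n = n²a₀/Z = 5² × 52.9 / 9
    = 25 × 52.9 / 9 = 147 pm

147 pm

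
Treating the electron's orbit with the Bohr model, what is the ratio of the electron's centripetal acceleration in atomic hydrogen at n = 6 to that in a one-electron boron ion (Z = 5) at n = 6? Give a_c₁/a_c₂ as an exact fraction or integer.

a_c ∝ Z^3 · n^-4
a_c₁/a_c₂ = (1/5)^3 · (6/6)^-4 = 1/125

1/125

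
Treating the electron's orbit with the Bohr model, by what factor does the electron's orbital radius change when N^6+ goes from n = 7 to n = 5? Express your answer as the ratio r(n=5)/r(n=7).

r ∝ Z^-1 · n^2; with Z fixed, r ∝ n^2.
r(n=5)/r(n=7) = (5/7)^2 = 25/49

25/49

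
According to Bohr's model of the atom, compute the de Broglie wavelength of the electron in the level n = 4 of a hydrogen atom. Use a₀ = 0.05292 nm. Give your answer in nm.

The Bohr quantisation condition is nλ = 2πr_n.
r_n = n²a₀/Z = 0.8467 nm
λ = 2πr_n/n = 2π·0.8467/4 = 1.330 nm

1.330 nm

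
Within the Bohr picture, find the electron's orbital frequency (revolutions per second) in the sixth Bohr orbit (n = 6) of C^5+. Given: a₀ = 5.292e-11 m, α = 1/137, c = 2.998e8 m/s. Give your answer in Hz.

r = n²a₀/Z = 3.175e-10 m, v = Zαc/n = 2.188e6 m/s
f = v/(2πr) = 1.097e15 Hz

1.097e15 Hz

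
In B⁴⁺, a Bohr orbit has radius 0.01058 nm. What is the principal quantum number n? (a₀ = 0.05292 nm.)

r_n = n²a₀/Z ⇒ n² = rZ/a₀ = 0.01058 × 5 / 0.05292 ≈ 1.00
n = 1

1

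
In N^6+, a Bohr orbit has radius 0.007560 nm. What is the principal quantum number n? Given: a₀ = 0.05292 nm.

r_n = n²a₀/Z ⇒ n² = rZ/a₀ = 0.007560 × 7 / 0.05292 ≈ 1.00
n = 1

1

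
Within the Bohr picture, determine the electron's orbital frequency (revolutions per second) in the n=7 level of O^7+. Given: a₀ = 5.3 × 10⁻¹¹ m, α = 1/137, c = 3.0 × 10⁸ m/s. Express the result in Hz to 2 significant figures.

r = n²a₀/Z = 3.2 × 10⁻¹⁰ m, v = Zαc/n = 2.5 × 10⁶ m/s
f = v/(2πr) = 1.2 × 10¹⁵ Hz

1.2 × 10¹⁵ Hz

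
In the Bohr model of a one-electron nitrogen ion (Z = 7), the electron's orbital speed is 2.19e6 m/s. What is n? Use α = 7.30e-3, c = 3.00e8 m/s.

7

v_n = Zαc/n ⇒ n = Zαc/v = 7 × 0.00730 × 3.00e8 / 2.19e6 ≈ 7.00
n = 7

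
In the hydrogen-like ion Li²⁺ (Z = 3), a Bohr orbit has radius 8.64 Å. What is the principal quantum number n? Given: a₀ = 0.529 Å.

r_n = n²a₀/Z ⇒ n² = rZ/a₀ = 8.64 × 3 / 0.529 ≈ 49.00
n = 7

7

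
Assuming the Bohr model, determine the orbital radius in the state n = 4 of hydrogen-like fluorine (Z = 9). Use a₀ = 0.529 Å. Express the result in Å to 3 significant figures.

r_n = n²a₀/Z = 4² × 0.529 / 9
    = 16 × 0.529 / 9 = 0.940 Å

0.940 Å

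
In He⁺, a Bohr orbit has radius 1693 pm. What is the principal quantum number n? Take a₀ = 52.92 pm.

8

r_n = n²a₀/Z ⇒ n² = rZ/a₀ = 1693 × 2 / 52.92 ≈ 63.98
n = 8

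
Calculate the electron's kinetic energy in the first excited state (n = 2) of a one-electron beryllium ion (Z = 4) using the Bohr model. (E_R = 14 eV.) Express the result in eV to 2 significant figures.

56 eV

For a Coulomb orbit the virial theorem gives K = −E_n.
E_n = −E_R·Z²/n², so K = E_R·Z²/n² = 14 × 4²/2² = 56 eV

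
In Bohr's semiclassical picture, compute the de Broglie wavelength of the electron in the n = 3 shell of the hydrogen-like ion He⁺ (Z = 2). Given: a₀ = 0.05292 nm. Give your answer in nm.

0.4988 nm

The Bohr quantisation condition is nλ = 2πr_n.
r_n = n²a₀/Z = 0.2381 nm
λ = 2πr_n/n = 2π·0.2381/3 = 0.4988 nm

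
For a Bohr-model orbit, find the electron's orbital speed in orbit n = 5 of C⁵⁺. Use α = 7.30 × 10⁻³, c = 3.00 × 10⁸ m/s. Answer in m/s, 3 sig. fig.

v_n = Zαc/n = 6 × 0.00730 × 3.00 × 10⁸ / 5
    = 2.63 × 10⁶ m/s

2.63 × 10⁶ m/s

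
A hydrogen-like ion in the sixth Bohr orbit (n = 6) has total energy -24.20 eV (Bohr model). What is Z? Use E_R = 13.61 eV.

E_n = −E_R Z²/n² ⇒ Z² = −E_n n²/E_R = 24.20 × 6² / 13.61 ≈ 64.01
Z = 8

8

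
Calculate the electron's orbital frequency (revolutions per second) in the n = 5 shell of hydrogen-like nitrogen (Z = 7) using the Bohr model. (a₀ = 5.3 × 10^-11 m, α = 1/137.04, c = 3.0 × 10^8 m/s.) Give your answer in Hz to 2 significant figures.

2.6 × 10^15 Hz

r = n²a₀/Z = 1.9 × 10^-10 m, v = Zαc/n = 3.1 × 10^6 m/s
f = v/(2πr) = 2.6 × 10^15 Hz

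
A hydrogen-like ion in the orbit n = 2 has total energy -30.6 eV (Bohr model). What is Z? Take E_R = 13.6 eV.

E_n = −E_R Z²/n² ⇒ Z² = −E_n n²/E_R = 30.6 × 2² / 13.6 ≈ 9.00
Z = 3

3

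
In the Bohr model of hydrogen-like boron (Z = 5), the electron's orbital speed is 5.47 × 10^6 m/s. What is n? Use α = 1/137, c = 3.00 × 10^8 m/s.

v_n = Zαc/n ⇒ n = Zαc/v = 5 × 0.00730 × 3.00 × 10^8 / 5.47 × 10^6 ≈ 2.00
n = 2

2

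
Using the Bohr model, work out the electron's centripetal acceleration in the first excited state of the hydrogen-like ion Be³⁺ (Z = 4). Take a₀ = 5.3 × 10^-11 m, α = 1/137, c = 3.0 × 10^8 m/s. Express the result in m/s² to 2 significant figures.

3.6 × 10^23 m/s²

r = n²a₀/Z = 5.3 × 10^-11 m, v = Zαc/n = 4.4 × 10^6 m/s
a = v²/r = (4.4 × 10^6)² / 5.3 × 10^-11 = 3.6 × 10^23 m/s²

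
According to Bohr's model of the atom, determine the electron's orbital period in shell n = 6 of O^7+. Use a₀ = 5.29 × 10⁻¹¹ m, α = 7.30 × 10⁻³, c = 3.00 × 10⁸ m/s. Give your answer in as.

r = n²a₀/Z = 6²·5.29 × 10⁻¹¹/8 = 2.38 × 10⁻¹⁰ m
v = Zαc/n = 8·0.00730·3.00 × 10⁸/6 = 2.92 × 10⁶ m/s
T = 2πr/v = 5.12 × 10⁻¹⁶ s = 512 as

512 as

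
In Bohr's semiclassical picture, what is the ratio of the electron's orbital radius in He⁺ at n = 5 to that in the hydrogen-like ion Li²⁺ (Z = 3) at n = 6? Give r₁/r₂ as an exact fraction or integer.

r ∝ Z^-1 · n^2
r₁/r₂ = (2/3)^-1 · (5/6)^2 = 25/24

25/24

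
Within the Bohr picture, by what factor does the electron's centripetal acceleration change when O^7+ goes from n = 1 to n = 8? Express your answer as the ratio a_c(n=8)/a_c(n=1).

a_c ∝ Z^3 · n^-4; with Z fixed, a_c ∝ n^-4.
a_c(n=8)/a_c(n=1) = (8/1)^-4 = 1/4096

1/4096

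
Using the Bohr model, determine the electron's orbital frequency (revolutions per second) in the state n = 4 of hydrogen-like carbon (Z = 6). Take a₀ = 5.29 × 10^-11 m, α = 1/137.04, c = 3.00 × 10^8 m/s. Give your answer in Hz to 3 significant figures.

3.70 × 10^15 Hz

r = n²a₀/Z = 1.41 × 10^-10 m, v = Zαc/n = 3.28 × 10^6 m/s
f = v/(2πr) = 3.70 × 10^15 Hz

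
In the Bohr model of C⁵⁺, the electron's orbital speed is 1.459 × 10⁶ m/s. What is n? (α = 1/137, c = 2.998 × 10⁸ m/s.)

v_n = Zαc/n ⇒ n = Zαc/v = 6 × 0.007299 × 2.998 × 10⁸ / 1.459 × 10⁶ ≈ 9.00
n = 9

9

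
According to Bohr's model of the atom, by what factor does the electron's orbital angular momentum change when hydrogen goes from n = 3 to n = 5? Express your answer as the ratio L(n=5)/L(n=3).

L = nℏ depends only on n, so L ∝ n.
L(n=5)/L(n=3) = (5/3)^1 = 5/3

5/3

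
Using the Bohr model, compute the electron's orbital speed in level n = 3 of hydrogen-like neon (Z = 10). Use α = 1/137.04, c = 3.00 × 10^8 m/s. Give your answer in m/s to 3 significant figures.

7.30 × 10^6 m/s

v_n = Zαc/n = 10 × 0.00730 × 3.00 × 10^8 / 3
    = 7.30 × 10^6 m/s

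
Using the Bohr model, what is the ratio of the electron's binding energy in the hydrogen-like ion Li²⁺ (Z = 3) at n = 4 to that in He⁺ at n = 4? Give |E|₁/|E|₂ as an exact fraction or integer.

9/4

|E| ∝ Z^2 · n^-2
|E|₁/|E|₂ = (3/2)^2 · (4/4)^-2 = 9/4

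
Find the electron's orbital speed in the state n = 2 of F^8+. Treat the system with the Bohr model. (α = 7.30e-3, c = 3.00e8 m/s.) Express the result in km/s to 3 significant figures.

v_n = Zαc/n = 9 × 0.00730 × 3.00e8 / 2
    = 9860 km/s

9860 km/s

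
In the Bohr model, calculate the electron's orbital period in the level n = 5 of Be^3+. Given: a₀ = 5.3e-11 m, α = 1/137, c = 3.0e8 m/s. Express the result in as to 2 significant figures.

r = n²a₀/Z = 5²·5.3e-11/4 = 3.3e-10 m
v = Zαc/n = 4·0.0073·3.0e8/5 = 1.8e6 m/s
T = 2πr/v = 1.2e-15 s = 1200 as

1200 as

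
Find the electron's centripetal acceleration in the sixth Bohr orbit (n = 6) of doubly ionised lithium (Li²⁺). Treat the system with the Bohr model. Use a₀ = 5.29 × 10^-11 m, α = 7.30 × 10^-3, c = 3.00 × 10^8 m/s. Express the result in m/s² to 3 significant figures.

r = n²a₀/Z = 6.35 × 10^-10 m, v = Zαc/n = 1.09 × 10^6 m/s
a = v²/r = (1.09 × 10^6)² / 6.35 × 10^-10 = 1.89 × 10^21 m/s²

1.89 × 10^21 m/s²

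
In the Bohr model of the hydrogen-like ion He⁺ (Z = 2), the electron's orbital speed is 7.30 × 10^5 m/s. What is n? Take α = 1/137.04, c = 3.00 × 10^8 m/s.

v_n = Zαc/n ⇒ n = Zαc/v = 2 × 0.00730 × 3.00 × 10^8 / 7.30 × 10^5 ≈ 6.00
n = 6

6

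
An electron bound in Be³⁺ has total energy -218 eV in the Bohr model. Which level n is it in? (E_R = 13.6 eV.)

E_n = −E_R Z²/n² ⇒ n² = E_R Z²/(−E_n) = 13.6 × 4² / 218 ≈ 1.00
n = 1

1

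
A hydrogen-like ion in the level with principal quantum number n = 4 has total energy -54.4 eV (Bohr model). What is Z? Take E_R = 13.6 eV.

E_n = −E_R Z²/n² ⇒ Z² = −E_n n²/E_R = 54.4 × 4² / 13.6 ≈ 64.00
Z = 8

8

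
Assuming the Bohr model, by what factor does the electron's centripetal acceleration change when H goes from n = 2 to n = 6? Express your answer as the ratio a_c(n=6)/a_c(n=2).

a_c ∝ Z^3 · n^-4; with Z fixed, a_c ∝ n^-4.
a_c(n=6)/a_c(n=2) = (6/2)^-4 = 1/81

1/81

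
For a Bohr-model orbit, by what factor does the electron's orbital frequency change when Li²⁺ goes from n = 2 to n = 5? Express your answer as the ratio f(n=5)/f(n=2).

8/125

f ∝ Z^2 · n^-3; with Z fixed, f ∝ n^-3.
f(n=5)/f(n=2) = (5/2)^-3 = 8/125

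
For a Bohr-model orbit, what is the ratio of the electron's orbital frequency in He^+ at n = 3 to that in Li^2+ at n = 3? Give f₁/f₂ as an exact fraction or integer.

4/9

f ∝ Z^2 · n^-3
f₁/f₂ = (2/3)^2 · (3/3)^-3 = 4/9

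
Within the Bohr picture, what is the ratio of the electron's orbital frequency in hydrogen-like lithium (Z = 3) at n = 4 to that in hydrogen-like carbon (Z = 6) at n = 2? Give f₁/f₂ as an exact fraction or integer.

f ∝ Z^2 · n^-3
f₁/f₂ = (3/6)^2 · (4/2)^-3 = 1/32

1/32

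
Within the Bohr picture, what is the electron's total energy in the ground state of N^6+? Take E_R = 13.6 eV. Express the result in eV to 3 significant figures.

E_n = −E_R·Z²/n² = −13.6 × 7²/1² = -666 eV

-666 eV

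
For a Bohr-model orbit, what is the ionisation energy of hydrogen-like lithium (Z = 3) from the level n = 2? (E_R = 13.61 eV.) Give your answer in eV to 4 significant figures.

E_n = −E_R·Z²/n² = −13.61 × 3²/2² eV = -30.62 eV
Ionisation energy = −E_n = 30.62 eV

30.62 eV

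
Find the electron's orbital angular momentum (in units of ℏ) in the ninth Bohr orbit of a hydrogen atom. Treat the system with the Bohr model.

9

L_n = nℏ, so L/ℏ = n = 9.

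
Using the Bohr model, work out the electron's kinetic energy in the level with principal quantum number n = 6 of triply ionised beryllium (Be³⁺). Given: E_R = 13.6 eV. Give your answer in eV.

For a Coulomb orbit the virial theorem gives K = −E_n.
E_n = −E_R·Z²/n², so K = E_R·Z²/n² = 13.6 × 4²/6² = 6.04 eV

6.04 eV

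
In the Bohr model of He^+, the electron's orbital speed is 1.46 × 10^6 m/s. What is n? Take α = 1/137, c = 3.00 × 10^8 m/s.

3

v_n = Zαc/n ⇒ n = Zαc/v = 2 × 0.00730 × 3.00 × 10^8 / 1.46 × 10^6 ≈ 3.00
n = 3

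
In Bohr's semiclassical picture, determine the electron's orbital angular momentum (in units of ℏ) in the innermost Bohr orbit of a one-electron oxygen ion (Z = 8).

1

L_n = nℏ, so L/ℏ = n = 1.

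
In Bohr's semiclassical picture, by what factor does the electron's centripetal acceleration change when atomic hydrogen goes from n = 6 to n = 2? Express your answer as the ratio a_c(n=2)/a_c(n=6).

81

a_c ∝ Z^3 · n^-4; with Z fixed, a_c ∝ n^-4.
a_c(n=2)/a_c(n=6) = (2/6)^-4 = 81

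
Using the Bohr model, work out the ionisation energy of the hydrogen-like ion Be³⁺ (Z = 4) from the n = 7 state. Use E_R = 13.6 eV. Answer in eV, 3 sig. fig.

4.44 eV

E_n = −E_R·Z²/n² = −13.6 × 4²/7² eV = -4.44 eV
Ionisation energy = −E_n = 4.44 eV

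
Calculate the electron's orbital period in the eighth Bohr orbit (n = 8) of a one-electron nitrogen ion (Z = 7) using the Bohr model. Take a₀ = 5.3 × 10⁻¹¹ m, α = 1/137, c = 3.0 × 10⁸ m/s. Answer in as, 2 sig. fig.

1600 as

r = n²a₀/Z = 8²·5.3 × 10⁻¹¹/7 = 4.8 × 10⁻¹⁰ m
v = Zαc/n = 7·0.0073·3.0 × 10⁸/8 = 1.9 × 10⁶ m/s
T = 2πr/v = 1.6 × 10⁻¹⁵ s = 1600 as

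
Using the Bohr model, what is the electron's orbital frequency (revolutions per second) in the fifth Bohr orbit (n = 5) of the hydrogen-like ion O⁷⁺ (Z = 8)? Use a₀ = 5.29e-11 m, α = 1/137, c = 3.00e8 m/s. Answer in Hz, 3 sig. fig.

3.37e15 Hz

r = n²a₀/Z = 1.65e-10 m, v = Zαc/n = 3.50e6 m/s
f = v/(2πr) = 3.37e15 Hz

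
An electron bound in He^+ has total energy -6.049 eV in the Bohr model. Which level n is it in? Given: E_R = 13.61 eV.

3

E_n = −E_R Z²/n² ⇒ n² = E_R Z²/(−E_n) = 13.61 × 2² / 6.049 ≈ 9.00
n = 3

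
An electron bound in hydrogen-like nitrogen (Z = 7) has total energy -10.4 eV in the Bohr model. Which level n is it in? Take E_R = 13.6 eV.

8

E_n = −E_R Z²/n² ⇒ n² = E_R Z²/(−E_n) = 13.6 × 7² / 10.4 ≈ 64.08
n = 8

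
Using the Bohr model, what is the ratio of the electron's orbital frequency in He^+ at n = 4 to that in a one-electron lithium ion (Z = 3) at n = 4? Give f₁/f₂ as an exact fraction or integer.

4/9

f ∝ Z^2 · n^-3
f₁/f₂ = (2/3)^2 · (4/4)^-3 = 4/9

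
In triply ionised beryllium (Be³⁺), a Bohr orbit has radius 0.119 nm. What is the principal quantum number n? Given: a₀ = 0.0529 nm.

r_n = n²a₀/Z ⇒ n² = rZ/a₀ = 0.119 × 4 / 0.0529 ≈ 9.00
n = 3

3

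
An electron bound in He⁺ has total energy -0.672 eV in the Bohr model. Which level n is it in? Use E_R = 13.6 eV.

9

E_n = −E_R Z²/n² ⇒ n² = E_R Z²/(−E_n) = 13.6 × 2² / 0.672 ≈ 80.95
n = 9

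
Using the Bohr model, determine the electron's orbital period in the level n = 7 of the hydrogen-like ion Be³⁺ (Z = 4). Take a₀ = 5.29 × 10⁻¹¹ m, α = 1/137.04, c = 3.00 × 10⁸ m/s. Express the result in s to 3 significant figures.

r = n²a₀/Z = 7²·5.29 × 10⁻¹¹/4 = 6.48 × 10⁻¹⁰ m
v = Zαc/n = 4·0.00730·3.00 × 10⁸/7 = 1.25 × 10⁶ m/s
T = 2πr/v = 3.25 × 10⁻¹⁵ s

3.25 × 10⁻¹⁵ s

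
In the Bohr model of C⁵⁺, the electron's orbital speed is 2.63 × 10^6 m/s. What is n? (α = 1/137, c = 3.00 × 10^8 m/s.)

v_n = Zαc/n ⇒ n = Zαc/v = 6 × 0.00730 × 3.00 × 10^8 / 2.63 × 10^6 ≈ 5.00
n = 5

5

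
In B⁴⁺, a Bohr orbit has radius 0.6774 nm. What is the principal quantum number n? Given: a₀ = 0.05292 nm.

8

r_n = n²a₀/Z ⇒ n² = rZ/a₀ = 0.6774 × 5 / 0.05292 ≈ 64.00
n = 8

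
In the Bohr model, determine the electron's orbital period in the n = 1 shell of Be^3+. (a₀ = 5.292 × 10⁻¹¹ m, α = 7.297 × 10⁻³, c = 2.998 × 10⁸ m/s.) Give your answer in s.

r = n²a₀/Z = 1²·5.292 × 10⁻¹¹/4 = 1.323 × 10⁻¹¹ m
v = Zαc/n = 4·0.007297·2.998 × 10⁸/1 = 8.751 × 10⁶ m/s
T = 2πr/v = 9.500 × 10⁻¹⁸ s

9.500 × 10⁻¹⁸ s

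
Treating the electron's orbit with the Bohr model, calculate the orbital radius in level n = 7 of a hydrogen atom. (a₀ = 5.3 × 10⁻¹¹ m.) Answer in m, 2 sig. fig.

r_n = n²a₀/Z = 7² × 5.3 × 10⁻¹¹ / 1
    = 49 × 5.3 × 10⁻¹¹ / 1 = 2.6 × 10⁻⁹ m

2.6 × 10⁻⁹ m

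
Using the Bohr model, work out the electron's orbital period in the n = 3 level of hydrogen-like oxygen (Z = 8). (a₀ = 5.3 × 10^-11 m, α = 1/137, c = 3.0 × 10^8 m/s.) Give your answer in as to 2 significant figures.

r = n²a₀/Z = 3²·5.3 × 10^-11/8 = 6.0 × 10^-11 m
v = Zαc/n = 8·0.0073·3.0 × 10^8/3 = 5.8 × 10^6 m/s
T = 2πr/v = 6.4 × 10^-17 s = 64 as

64 as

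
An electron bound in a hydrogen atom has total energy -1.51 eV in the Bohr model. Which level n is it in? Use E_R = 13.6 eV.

3

E_n = −E_R Z²/n² ⇒ n² = E_R Z²/(−E_n) = 13.6 × 1² / 1.51 ≈ 9.01
n = 3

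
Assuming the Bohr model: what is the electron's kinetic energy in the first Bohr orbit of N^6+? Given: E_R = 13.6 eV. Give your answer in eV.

For a Coulomb orbit the virial theorem gives K = −E_n.
E_n = −E_R·Z²/n², so K = E_R·Z²/n² = 13.6 × 7²/1² = 666 eV

666 eV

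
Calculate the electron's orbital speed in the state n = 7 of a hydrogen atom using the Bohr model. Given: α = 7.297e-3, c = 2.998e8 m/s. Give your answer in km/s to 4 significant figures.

v_n = Zαc/n = 1 × 0.007297 × 2.998e8 / 7
    = 312.5 km/s

312.5 km/s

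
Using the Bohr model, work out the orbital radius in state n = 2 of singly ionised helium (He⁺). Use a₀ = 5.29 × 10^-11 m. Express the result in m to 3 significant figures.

1.06 × 10^-10 m

r_n = n²a₀/Z = 2² × 5.29 × 10^-11 / 2
    = 4 × 5.29 × 10^-11 / 2 = 1.06 × 10^-10 m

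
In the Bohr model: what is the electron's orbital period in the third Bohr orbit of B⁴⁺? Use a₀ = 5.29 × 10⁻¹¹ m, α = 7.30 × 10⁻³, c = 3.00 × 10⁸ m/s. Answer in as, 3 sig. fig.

r = n²a₀/Z = 3²·5.29 × 10⁻¹¹/5 = 9.52 × 10⁻¹¹ m
v = Zαc/n = 5·0.00730·3.00 × 10⁸/3 = 3.65 × 10⁶ m/s
T = 2πr/v = 1.64 × 10⁻¹⁶ s = 164 as

164 as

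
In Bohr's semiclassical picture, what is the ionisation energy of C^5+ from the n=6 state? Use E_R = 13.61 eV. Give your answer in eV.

E_n = −E_R·Z²/n² = −13.61 × 6²/6² eV = -13.61 eV
Ionisation energy = −E_n = 13.61 eV

13.61 eV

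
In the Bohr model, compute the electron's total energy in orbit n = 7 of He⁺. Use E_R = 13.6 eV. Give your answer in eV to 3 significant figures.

-1.11 eV

E_n = −E_R·Z²/n² = −13.6 × 2²/7² = -1.11 eV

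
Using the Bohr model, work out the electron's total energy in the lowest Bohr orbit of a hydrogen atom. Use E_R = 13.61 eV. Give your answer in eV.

-13.61 eV

E_n = −E_R·Z²/n² = −13.61 × 1²/1² = -13.61 eV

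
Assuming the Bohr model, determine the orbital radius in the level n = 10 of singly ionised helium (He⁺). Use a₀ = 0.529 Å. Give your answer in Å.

r_n = n²a₀/Z = 10² × 0.529 / 2
    = 100 × 0.529 / 2 = 26.5 Å

26.5 Å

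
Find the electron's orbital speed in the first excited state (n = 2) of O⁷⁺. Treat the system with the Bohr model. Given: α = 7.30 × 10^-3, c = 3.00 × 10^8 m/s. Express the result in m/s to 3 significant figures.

v_n = Zαc/n = 8 × 0.00730 × 3.00 × 10^8 / 2
    = 8.76 × 10^6 m/s

8.76 × 10^6 m/s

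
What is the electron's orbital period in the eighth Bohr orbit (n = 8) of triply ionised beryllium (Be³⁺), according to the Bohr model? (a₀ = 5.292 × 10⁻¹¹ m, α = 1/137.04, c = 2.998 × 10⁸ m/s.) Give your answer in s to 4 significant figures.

r = n²a₀/Z = 8²·5.292 × 10⁻¹¹/4 = 8.467 × 10⁻¹⁰ m
v = Zαc/n = 4·0.007297·2.998 × 10⁸/8 = 1.094 × 10⁶ m/s
T = 2πr/v = 4.864 × 10⁻¹⁵ s

4.864 × 10⁻¹⁵ s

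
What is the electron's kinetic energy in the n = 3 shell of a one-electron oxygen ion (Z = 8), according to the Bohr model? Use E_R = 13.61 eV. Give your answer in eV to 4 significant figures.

For a Coulomb orbit the virial theorem gives K = −E_n.
E_n = −E_R·Z²/n², so K = E_R·Z²/n² = 13.61 × 8²/3² = 96.78 eV

96.78 eV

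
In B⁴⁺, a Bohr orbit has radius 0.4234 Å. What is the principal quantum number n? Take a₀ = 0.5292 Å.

r_n = n²a₀/Z ⇒ n² = rZ/a₀ = 0.4234 × 5 / 0.5292 ≈ 4.00
n = 2

2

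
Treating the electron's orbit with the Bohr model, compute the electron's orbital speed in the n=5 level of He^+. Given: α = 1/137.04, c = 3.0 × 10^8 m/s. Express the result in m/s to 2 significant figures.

8.8 × 10^5 m/s

v_n = Zαc/n = 2 × 0.0073 × 3.0 × 10^8 / 5
    = 8.8 × 10^5 m/s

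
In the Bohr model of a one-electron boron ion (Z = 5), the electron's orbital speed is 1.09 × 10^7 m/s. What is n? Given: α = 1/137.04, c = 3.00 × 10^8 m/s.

v_n = Zαc/n ⇒ n = Zαc/v = 5 × 0.00730 × 3.00 × 10^8 / 1.09 × 10^7 ≈ 1.00
n = 1

1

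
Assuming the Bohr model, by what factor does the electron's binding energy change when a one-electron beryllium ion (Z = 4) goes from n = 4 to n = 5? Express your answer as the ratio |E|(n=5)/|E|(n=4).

16/25

|E| ∝ Z^2 · n^-2; with Z fixed, |E| ∝ n^-2.
|E|(n=5)/|E|(n=4) = (5/4)^-2 = 16/25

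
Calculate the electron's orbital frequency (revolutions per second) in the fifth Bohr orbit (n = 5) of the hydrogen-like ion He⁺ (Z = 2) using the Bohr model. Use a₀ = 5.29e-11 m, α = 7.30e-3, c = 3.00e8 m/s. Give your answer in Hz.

r = n²a₀/Z = 6.61e-10 m, v = Zαc/n = 8.76e5 m/s
f = v/(2πr) = 2.11e14 Hz

2.11e14 Hz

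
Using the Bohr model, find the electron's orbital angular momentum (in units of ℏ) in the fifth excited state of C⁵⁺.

L_n = nℏ, so L/ℏ = n = 6.

6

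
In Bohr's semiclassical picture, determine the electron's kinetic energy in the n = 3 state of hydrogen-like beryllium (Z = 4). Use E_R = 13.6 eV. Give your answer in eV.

24.2 eV

For a Coulomb orbit the virial theorem gives K = −E_n.
E_n = −E_R·Z²/n², so K = E_R·Z²/n² = 13.6 × 4²/3² = 24.2 eV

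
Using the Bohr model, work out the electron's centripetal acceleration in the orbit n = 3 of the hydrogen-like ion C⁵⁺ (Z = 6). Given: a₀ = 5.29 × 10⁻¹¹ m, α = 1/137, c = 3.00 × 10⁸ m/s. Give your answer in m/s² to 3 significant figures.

2.42 × 10²³ m/s²

r = n²a₀/Z = 7.94 × 10⁻¹¹ m, v = Zαc/n = 4.38 × 10⁶ m/s
a = v²/r = (4.38 × 10⁶)² / 7.94 × 10⁻¹¹ = 2.42 × 10²³ m/s²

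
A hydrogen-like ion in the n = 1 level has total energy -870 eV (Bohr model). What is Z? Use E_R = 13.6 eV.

E_n = −E_R Z²/n² ⇒ Z² = −E_n n²/E_R = 870 × 1² / 13.6 ≈ 63.97
Z = 8

8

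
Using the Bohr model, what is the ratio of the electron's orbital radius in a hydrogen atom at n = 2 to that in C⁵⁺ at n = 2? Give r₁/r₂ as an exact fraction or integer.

r ∝ Z^-1 · n^2
r₁/r₂ = (1/6)^-1 · (2/2)^2 = 6

6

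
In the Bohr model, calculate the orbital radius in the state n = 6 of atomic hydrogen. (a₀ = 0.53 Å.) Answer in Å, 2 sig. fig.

19 Å

r_n = n²a₀/Z = 6² × 0.53 / 1
    = 36 × 0.53 / 1 = 19 Å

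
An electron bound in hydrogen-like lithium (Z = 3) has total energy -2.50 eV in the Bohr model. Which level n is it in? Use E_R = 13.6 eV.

7

E_n = −E_R Z²/n² ⇒ n² = E_R Z²/(−E_n) = 13.6 × 3² / 2.50 ≈ 48.96
n = 7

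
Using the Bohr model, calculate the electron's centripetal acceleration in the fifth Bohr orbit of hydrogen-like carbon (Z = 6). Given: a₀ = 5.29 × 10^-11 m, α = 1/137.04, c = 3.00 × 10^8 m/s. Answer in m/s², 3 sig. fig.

3.13 × 10^22 m/s²

r = n²a₀/Z = 2.20 × 10^-10 m, v = Zαc/n = 2.63 × 10^6 m/s
a = v²/r = (2.63 × 10^6)² / 2.20 × 10^-10 = 3.13 × 10^22 m/s²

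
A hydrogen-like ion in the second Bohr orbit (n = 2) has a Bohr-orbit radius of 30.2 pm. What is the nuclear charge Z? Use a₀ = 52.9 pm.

r_n = n²a₀/Z ⇒ Z = n²a₀/r = 2² × 52.9 / 30.2 ≈ 7.01
Z = 7

7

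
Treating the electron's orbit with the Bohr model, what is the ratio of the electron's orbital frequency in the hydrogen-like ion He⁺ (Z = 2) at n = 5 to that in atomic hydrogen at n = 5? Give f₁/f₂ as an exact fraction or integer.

f ∝ Z^2 · n^-3
f₁/f₂ = (2/1)^2 · (5/5)^-3 = 4

4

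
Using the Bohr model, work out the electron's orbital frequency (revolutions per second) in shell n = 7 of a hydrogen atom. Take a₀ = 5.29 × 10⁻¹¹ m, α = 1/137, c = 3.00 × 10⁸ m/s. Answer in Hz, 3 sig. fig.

r = n²a₀/Z = 2.59 × 10⁻⁹ m, v = Zαc/n = 3.13 × 10⁵ m/s
f = v/(2πr) = 1.92 × 10¹³ Hz

1.92 × 10¹³ Hz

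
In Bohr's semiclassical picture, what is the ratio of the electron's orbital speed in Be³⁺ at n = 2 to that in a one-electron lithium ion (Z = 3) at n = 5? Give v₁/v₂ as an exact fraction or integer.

10/3

v ∝ Z^1 · n^-1
v₁/v₂ = (4/3)^1 · (2/5)^-1 = 10/3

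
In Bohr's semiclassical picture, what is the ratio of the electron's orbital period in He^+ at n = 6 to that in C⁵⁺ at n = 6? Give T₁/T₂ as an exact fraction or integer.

T ∝ Z^-2 · n^3
T₁/T₂ = (2/6)^-2 · (6/6)^3 = 9

9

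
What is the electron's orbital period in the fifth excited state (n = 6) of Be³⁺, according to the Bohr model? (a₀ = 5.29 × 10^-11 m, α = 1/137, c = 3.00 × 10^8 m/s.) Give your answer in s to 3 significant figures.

2.05 × 10^-15 s

r = n²a₀/Z = 6²·5.29 × 10^-11/4 = 4.76 × 10^-10 m
v = Zαc/n = 4·0.00730·3.00 × 10^8/6 = 1.46 × 10^6 m/s
T = 2πr/v = 2.05 × 10^-15 s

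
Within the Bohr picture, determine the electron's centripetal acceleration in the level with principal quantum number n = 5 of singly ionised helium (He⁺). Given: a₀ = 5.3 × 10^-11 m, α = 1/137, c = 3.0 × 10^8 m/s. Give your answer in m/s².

r = n²a₀/Z = 6.6 × 10^-10 m, v = Zαc/n = 8.8 × 10^5 m/s
a = v²/r = (8.8 × 10^5)² / 6.6 × 10^-10 = 1.2 × 10^21 m/s²

1.2 × 10^21 m/s²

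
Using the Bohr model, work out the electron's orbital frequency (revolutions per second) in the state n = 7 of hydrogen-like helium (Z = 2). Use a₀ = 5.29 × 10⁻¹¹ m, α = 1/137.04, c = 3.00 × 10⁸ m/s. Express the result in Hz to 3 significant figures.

7.68 × 10¹³ Hz

r = n²a₀/Z = 1.30 × 10⁻⁹ m, v = Zαc/n = 6.25 × 10⁵ m/s
f = v/(2πr) = 7.68 × 10¹³ Hz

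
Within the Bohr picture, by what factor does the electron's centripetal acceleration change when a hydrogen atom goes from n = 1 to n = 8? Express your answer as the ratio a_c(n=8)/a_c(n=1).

a_c ∝ Z^3 · n^-4; with Z fixed, a_c ∝ n^-4.
a_c(n=8)/a_c(n=1) = (8/1)^-4 = 1/4096

1/4096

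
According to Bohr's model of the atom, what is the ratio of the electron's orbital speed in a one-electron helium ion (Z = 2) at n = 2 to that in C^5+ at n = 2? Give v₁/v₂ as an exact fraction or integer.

1/3

v ∝ Z^1 · n^-1
v₁/v₂ = (2/6)^1 · (2/2)^-1 = 1/3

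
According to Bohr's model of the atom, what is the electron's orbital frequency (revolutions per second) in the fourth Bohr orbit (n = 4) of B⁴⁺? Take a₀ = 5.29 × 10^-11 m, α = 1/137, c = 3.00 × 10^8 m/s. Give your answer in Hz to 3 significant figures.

2.57 × 10^15 Hz

r = n²a₀/Z = 1.69 × 10^-10 m, v = Zαc/n = 2.74 × 10^6 m/s
f = v/(2πr) = 2.57 × 10^15 Hz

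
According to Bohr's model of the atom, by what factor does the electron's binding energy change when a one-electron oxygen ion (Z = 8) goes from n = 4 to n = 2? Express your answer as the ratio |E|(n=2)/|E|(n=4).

|E| ∝ Z^2 · n^-2; with Z fixed, |E| ∝ n^-2.
|E|(n=2)/|E|(n=4) = (2/4)^-2 = 4

4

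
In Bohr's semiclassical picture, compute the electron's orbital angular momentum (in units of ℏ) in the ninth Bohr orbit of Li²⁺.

9

L_n = nℏ, so L/ℏ = n = 9.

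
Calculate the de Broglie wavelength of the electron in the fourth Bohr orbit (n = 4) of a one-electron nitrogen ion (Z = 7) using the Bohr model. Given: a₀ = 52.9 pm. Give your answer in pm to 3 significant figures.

190 pm

The Bohr quantisation condition is nλ = 2πr_n.
r_n = n²a₀/Z = 121 pm
λ = 2πr_n/n = 2π·121/4 = 190 pm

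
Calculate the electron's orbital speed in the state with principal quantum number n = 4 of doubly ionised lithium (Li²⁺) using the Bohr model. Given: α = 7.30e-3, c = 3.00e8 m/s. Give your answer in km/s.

v_n = Zαc/n = 3 × 0.00730 × 3.00e8 / 4
    = 1640 km/s

1640 km/s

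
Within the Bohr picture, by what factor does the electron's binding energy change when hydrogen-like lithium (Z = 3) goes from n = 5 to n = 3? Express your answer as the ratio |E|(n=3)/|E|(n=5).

|E| ∝ Z^2 · n^-2; with Z fixed, |E| ∝ n^-2.
|E|(n=3)/|E|(n=5) = (3/5)^-2 = 25/9

25/9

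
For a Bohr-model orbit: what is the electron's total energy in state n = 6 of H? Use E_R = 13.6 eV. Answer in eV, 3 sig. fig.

E_n = −E_R·Z²/n² = −13.6 × 1²/6² = -0.378 eV

-0.378 eV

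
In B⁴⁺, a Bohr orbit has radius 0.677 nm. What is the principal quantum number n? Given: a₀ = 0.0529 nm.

r_n = n²a₀/Z ⇒ n² = rZ/a₀ = 0.677 × 5 / 0.0529 ≈ 63.99
n = 8

8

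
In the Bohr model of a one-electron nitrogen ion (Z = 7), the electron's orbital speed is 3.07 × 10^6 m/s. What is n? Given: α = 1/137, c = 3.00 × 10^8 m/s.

5

v_n = Zαc/n ⇒ n = Zαc/v = 7 × 0.00730 × 3.00 × 10^8 / 3.07 × 10^6 ≈ 4.99
n = 5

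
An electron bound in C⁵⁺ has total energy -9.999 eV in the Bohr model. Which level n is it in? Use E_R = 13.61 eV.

E_n = −E_R Z²/n² ⇒ n² = E_R Z²/(−E_n) = 13.61 × 6² / 9.999 ≈ 49.00
n = 7

7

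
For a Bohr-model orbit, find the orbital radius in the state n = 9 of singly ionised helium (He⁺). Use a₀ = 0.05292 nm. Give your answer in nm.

r_n = n²a₀/Z = 9² × 0.05292 / 2
    = 81 × 0.05292 / 2 = 2.143 nm

2.143 nm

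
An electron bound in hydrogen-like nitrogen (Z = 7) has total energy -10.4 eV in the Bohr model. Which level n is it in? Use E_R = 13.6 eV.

E_n = −E_R Z²/n² ⇒ n² = E_R Z²/(−E_n) = 13.6 × 7² / 10.4 ≈ 64.08
n = 8

8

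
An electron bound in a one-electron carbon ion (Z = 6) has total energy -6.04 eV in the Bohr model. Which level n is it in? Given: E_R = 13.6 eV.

E_n = −E_R Z²/n² ⇒ n² = E_R Z²/(−E_n) = 13.6 × 6² / 6.04 ≈ 81.06
n = 9

9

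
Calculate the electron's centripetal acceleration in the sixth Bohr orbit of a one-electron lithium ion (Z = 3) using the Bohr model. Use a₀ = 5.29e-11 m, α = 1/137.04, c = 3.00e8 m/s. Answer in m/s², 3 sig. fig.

r = n²a₀/Z = 6.35e-10 m, v = Zαc/n = 1.09e6 m/s
a = v²/r = (1.09e6)² / 6.35e-10 = 1.89e21 m/s²

1.89e21 m/s²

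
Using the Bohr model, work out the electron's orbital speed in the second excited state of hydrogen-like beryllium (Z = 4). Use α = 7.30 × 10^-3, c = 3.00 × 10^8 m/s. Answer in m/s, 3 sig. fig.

2.92 × 10^6 m/s

v_n = Zαc/n = 4 × 0.00730 × 3.00 × 10^8 / 3
    = 2.92 × 10^6 m/s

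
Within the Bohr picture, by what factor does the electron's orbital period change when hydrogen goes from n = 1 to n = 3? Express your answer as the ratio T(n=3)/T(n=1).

T ∝ Z^-2 · n^3; with Z fixed, T ∝ n^3.
T(n=3)/T(n=1) = (3/1)^3 = 27

27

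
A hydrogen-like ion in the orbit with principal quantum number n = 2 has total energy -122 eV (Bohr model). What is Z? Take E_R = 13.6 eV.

6

E_n = −E_R Z²/n² ⇒ Z² = −E_n n²/E_R = 122 × 2² / 13.6 ≈ 35.88
Z = 6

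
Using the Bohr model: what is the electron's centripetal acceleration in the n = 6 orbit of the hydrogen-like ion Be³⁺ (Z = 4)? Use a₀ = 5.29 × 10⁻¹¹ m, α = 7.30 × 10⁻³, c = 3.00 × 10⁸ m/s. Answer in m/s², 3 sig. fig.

4.48 × 10²¹ m/s²

r = n²a₀/Z = 4.76 × 10⁻¹⁰ m, v = Zαc/n = 1.46 × 10⁶ m/s
a = v²/r = (1.46 × 10⁶)² / 4.76 × 10⁻¹⁰ = 4.48 × 10²¹ m/s²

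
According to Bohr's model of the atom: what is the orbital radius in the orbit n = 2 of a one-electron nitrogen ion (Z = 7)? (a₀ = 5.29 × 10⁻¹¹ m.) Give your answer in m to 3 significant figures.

r_n = n²a₀/Z = 2² × 5.29 × 10⁻¹¹ / 7
    = 4 × 5.29 × 10⁻¹¹ / 7 = 3.02 × 10⁻¹¹ m

3.02 × 10⁻¹¹ m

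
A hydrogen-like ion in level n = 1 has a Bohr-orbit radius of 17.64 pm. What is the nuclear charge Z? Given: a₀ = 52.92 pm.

3

r_n = n²a₀/Z ⇒ Z = n²a₀/r = 1² × 52.92 / 17.64 ≈ 3.00
Z = 3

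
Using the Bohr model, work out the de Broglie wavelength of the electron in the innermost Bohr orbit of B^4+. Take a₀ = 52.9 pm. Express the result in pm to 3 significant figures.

66.5 pm

The Bohr quantisation condition is nλ = 2πr_n.
r_n = n²a₀/Z = 10.6 pm
λ = 2πr_n/n = 2π·10.6/1 = 66.5 pm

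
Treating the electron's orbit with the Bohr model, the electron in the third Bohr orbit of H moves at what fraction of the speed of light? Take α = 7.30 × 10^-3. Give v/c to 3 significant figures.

v_n = Zαc/n, so v/c = Zα/n = 1 × 0.00730 / 3 = 0.00243

0.00243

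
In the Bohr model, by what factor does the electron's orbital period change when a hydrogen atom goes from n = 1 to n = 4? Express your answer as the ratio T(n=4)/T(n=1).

T ∝ Z^-2 · n^3; with Z fixed, T ∝ n^3.
T(n=4)/T(n=1) = (4/1)^3 = 64

64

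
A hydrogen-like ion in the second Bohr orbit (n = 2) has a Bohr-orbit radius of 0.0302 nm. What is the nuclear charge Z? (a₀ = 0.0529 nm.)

r_n = n²a₀/Z ⇒ Z = n²a₀/r = 2² × 0.0529 / 0.0302 ≈ 7.01
Z = 7

7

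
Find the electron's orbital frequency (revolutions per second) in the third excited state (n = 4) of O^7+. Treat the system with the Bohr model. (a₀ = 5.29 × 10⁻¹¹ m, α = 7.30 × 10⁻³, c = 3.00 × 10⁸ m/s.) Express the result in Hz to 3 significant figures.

6.59 × 10¹⁵ Hz

r = n²a₀/Z = 1.06 × 10⁻¹⁰ m, v = Zαc/n = 4.38 × 10⁶ m/s
f = v/(2πr) = 6.59 × 10¹⁵ Hz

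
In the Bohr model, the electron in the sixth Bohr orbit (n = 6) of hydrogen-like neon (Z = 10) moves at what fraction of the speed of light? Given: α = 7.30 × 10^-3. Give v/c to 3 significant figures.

v_n = Zαc/n, so v/c = Zα/n = 10 × 0.00730 / 6 = 0.0122

0.0122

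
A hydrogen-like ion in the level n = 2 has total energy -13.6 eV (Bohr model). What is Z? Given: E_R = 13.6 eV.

2

E_n = −E_R Z²/n² ⇒ Z² = −E_n n²/E_R = 13.6 × 2² / 13.6 ≈ 4.00
Z = 2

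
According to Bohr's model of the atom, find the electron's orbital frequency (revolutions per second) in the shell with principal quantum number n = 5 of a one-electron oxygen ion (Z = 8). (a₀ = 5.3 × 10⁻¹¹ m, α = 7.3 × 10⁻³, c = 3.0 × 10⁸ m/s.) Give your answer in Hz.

3.4 × 10¹⁵ Hz

r = n²a₀/Z = 1.7 × 10⁻¹⁰ m, v = Zαc/n = 3.5 × 10⁶ m/s
f = v/(2πr) = 3.4 × 10¹⁵ Hz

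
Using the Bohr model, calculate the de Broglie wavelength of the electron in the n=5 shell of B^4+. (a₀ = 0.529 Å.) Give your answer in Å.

The Bohr quantisation condition is nλ = 2πr_n.
r_n = n²a₀/Z = 2.65 Å
λ = 2πr_n/n = 2π·2.65/5 = 3.32 Å

3.32 Å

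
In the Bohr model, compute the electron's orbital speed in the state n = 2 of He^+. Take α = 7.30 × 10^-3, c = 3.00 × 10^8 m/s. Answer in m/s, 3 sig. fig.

2.19 × 10^6 m/s

v_n = Zαc/n = 2 × 0.00730 × 3.00 × 10^8 / 2
    = 2.19 × 10^6 m/s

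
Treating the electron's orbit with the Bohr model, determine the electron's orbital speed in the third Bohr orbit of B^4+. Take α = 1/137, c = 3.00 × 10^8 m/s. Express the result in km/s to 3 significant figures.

3650 km/s

v_n = Zαc/n = 5 × 0.00730 × 3.00 × 10^8 / 3
    = 3650 km/s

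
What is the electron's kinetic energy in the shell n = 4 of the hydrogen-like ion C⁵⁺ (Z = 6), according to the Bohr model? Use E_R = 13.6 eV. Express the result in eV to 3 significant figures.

For a Coulomb orbit the virial theorem gives K = −E_n.
E_n = −E_R·Z²/n², so K = E_R·Z²/n² = 13.6 × 6²/4² = 30.6 eV

30.6 eV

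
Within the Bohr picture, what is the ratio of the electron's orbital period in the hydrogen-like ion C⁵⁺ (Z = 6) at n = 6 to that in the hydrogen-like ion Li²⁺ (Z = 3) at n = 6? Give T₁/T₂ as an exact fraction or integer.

1/4

T ∝ Z^-2 · n^3
T₁/T₂ = (6/3)^-2 · (6/6)^3 = 1/4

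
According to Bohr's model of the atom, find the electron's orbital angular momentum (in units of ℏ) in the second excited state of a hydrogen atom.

3

L_n = nℏ, so L/ℏ = n = 3.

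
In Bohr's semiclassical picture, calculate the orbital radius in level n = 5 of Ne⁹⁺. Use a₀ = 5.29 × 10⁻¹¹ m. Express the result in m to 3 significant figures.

1.32 × 10⁻¹⁰ m

r_n = n²a₀/Z = 5² × 5.29 × 10⁻¹¹ / 10
    = 25 × 5.29 × 10⁻¹¹ / 10 = 1.32 × 10⁻¹⁰ m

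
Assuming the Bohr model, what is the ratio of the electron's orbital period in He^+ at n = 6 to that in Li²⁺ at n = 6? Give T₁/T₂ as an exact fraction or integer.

T ∝ Z^-2 · n^3
T₁/T₂ = (2/3)^-2 · (6/6)^3 = 9/4

9/4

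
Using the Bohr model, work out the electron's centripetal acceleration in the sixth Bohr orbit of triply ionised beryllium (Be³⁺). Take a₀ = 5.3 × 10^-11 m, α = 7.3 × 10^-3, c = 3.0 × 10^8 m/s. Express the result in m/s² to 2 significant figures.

4.5 × 10^21 m/s²

r = n²a₀/Z = 4.8 × 10^-10 m, v = Zαc/n = 1.5 × 10^6 m/s
a = v²/r = (1.5 × 10^6)² / 4.8 × 10^-10 = 4.5 × 10^21 m/s²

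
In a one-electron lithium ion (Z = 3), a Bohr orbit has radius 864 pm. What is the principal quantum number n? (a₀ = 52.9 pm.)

7

r_n = n²a₀/Z ⇒ n² = rZ/a₀ = 864 × 3 / 52.9 ≈ 49.00
n = 7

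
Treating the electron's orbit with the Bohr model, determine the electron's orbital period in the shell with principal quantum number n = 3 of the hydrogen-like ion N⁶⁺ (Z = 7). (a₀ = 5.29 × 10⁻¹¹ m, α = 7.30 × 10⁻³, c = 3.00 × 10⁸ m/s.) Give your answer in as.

83.6 as

r = n²a₀/Z = 3²·5.29 × 10⁻¹¹/7 = 6.80 × 10⁻¹¹ m
v = Zαc/n = 7·0.00730·3.00 × 10⁸/3 = 5.11 × 10⁶ m/s
T = 2πr/v = 8.36 × 10⁻¹⁷ s = 83.6 as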